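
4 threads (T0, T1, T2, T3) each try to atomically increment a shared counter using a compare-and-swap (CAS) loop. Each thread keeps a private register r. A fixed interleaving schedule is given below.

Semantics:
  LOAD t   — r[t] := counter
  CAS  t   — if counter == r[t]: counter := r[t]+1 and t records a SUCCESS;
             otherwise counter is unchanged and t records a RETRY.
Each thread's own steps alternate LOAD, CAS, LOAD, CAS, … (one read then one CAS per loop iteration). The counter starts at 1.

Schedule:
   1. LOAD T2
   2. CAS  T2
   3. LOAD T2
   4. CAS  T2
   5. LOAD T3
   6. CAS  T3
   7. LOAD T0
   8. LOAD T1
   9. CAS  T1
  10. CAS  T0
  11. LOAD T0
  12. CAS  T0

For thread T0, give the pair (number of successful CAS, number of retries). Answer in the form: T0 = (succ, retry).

step 1: T2 LOAD ⇒ load; ctr=1 reg=1
step 2: T2 CAS ⇒ ok; ctr=2 reg=1
step 3: T2 LOAD ⇒ load; ctr=2 reg=2
step 4: T2 CAS ⇒ ok; ctr=3 reg=2
step 5: T3 LOAD ⇒ load; ctr=3 reg=3
step 6: T3 CAS ⇒ ok; ctr=4 reg=3
step 7: T0 LOAD ⇒ load; ctr=4 reg=4
step 8: T1 LOAD ⇒ load; ctr=4 reg=4
step 9: T1 CAS ⇒ ok; ctr=5 reg=4
step 10: T0 CAS ⇒ retry; ctr=5 reg=4
step 11: T0 LOAD ⇒ load; ctr=5 reg=5
step 12: T0 CAS ⇒ ok; ctr=6 reg=5

T0 = (1, 1)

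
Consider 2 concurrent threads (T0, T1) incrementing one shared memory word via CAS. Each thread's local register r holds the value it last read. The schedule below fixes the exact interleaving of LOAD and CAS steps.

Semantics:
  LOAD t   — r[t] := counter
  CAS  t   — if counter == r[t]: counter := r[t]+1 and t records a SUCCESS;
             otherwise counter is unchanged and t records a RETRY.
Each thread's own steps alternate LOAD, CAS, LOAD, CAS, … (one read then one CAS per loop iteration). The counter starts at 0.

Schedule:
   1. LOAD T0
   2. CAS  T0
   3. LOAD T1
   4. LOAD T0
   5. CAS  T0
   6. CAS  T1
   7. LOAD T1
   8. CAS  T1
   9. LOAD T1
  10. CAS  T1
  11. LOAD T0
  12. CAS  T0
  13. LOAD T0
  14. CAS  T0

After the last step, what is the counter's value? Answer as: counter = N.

   1) LOAD T0:  M=0  r_T0=0
   2) CAS  T0:  M=1  r_T0=0 ✓
   3) LOAD T1:  M=1  r_T1=1
   4) LOAD T0:  M=1  r_T0=1
   5) CAS  T0:  M=2  r_T0=1 ✓
   6) CAS  T1:  M=2  r_T1=1 ✗
   7) LOAD T1:  M=2  r_T1=2
   8) CAS  T1:  M=3  r_T1=2 ✓
   9) LOAD T1:  M=3  r_T1=3
  10) CAS  T1:  M=4  r_T1=3 ✓
  11) LOAD T0:  M=4  r_T0=4
  12) CAS  T0:  M=5  r_T0=4 ✓
  13) LOAD T0:  M=5  r_T0=5
  14) CAS  T0:  M=6  r_T0=5 ✓

counter = 6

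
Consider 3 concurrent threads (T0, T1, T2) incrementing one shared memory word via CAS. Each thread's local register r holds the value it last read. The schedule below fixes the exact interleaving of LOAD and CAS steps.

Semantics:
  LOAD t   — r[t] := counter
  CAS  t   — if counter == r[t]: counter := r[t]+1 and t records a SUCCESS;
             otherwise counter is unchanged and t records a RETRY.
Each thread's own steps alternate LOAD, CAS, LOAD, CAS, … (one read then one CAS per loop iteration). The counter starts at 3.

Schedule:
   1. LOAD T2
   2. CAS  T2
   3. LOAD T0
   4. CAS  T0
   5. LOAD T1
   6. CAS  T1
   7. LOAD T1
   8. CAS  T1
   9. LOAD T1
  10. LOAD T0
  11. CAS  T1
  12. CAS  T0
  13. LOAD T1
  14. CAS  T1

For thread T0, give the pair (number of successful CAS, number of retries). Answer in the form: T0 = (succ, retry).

T0 = (1, 1)

step 1: T2 LOAD ⇒ load; ctr=3 reg=3
step 2: T2 CAS ⇒ ok; ctr=4 reg=3
step 3: T0 LOAD ⇒ load; ctr=4 reg=4
step 4: T0 CAS ⇒ ok; ctr=5 reg=4
step 5: T1 LOAD ⇒ load; ctr=5 reg=5
step 6: T1 CAS ⇒ ok; ctr=6 reg=5
step 7: T1 LOAD ⇒ load; ctr=6 reg=6
step 8: T1 CAS ⇒ ok; ctr=7 reg=6
step 9: T1 LOAD ⇒ load; ctr=7 reg=7
step 10: T0 LOAD ⇒ load; ctr=7 reg=7
step 11: T1 CAS ⇒ ok; ctr=8 reg=7
step 12: T0 CAS ⇒ retry; ctr=8 reg=7
step 13: T1 LOAD ⇒ load; ctr=8 reg=8
step 14: T1 CAS ⇒ ok; ctr=9 reg=8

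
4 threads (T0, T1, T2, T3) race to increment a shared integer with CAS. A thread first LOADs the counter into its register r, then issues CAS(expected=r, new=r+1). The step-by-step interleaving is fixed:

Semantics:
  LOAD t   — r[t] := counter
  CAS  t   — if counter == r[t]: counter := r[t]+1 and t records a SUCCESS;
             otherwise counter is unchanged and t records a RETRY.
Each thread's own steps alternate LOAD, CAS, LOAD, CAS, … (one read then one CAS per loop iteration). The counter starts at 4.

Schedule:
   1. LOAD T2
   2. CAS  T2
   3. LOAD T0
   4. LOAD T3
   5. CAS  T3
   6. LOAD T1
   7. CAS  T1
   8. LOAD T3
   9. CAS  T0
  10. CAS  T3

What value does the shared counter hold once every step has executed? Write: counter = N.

counter = 8

#1 T2 reads 4
#2 T2 CAS(4→5) writes; counter now 5
#3 T0 reads 5
#4 T3 reads 5
#5 T3 CAS(5→6) writes; counter now 6
#6 T1 reads 6
#7 T1 CAS(6→7) writes; counter now 7
#8 T3 reads 7
#9 T0 CAS(5→6) fails; counter now 7
#10 T3 CAS(7→8) writes; counter now 8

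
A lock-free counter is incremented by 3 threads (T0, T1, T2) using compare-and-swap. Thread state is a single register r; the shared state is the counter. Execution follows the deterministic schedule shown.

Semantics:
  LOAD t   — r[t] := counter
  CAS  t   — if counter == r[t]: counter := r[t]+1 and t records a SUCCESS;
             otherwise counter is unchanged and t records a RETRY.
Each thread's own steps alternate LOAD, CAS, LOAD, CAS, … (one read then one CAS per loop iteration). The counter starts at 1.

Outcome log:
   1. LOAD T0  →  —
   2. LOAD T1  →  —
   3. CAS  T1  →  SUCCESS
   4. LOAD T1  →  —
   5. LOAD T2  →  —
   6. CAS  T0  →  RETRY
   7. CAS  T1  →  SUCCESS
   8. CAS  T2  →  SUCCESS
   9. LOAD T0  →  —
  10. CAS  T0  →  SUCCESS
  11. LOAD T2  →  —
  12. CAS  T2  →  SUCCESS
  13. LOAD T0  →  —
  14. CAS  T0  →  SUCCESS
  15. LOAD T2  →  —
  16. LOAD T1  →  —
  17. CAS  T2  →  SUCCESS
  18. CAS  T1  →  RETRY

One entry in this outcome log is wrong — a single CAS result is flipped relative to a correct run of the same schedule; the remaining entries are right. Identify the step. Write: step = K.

step = 8

Re-executing:
T0 LOAD — after: cnt=1, r=1 — load
T1 LOAD — after: cnt=1, r=1 — load
T1 CAS — after: cnt=2, r=1 — ok
T1 LOAD — after: cnt=2, r=2 — load
T2 LOAD — after: cnt=2, r=2 — load
T0 CAS — after: cnt=2, r=1 — retry
T1 CAS — after: cnt=3, r=2 — ok
T2 CAS — after: cnt=3, r=2 — retry
T0 LOAD — after: cnt=3, r=3 — load
T0 CAS — after: cnt=4, r=3 — ok
T2 LOAD — after: cnt=4, r=4 — load
T2 CAS — after: cnt=5, r=4 — ok
T0 LOAD — after: cnt=5, r=5 — load
T0 CAS — after: cnt=6, r=5 — ok
T2 LOAD — after: cnt=6, r=6 — load
T1 LOAD — after: cnt=6, r=6 — load
T2 CAS — after: cnt=7, r=6 — ok
T1 CAS — after: cnt=7, r=6 — retry
Log disagrees first at step 8.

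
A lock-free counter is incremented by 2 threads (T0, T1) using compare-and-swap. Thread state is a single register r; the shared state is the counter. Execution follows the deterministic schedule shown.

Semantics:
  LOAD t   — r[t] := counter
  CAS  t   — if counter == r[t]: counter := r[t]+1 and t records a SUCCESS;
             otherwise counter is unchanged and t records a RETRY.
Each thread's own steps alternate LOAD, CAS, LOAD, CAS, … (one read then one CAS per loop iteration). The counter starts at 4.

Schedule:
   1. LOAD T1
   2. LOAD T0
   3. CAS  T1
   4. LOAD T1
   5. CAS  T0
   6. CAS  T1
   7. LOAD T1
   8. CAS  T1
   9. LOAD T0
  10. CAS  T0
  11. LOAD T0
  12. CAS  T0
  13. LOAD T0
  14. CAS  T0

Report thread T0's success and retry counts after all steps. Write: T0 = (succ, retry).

T0 = (3, 1)

#1 T1 reads 4
#2 T0 reads 4
#3 T1 CAS(4→5) writes; counter now 5
#4 T1 reads 5
#5 T0 CAS(4→5) fails; counter now 5
#6 T1 CAS(5→6) writes; counter now 6
#7 T1 reads 6
#8 T1 CAS(6→7) writes; counter now 7
#9 T0 reads 7
#10 T0 CAS(7→8) writes; counter now 8
#11 T0 reads 8
#12 T0 CAS(8→9) writes; counter now 9
#13 T0 reads 9
#14 T0 CAS(9→10) writes; counter now 10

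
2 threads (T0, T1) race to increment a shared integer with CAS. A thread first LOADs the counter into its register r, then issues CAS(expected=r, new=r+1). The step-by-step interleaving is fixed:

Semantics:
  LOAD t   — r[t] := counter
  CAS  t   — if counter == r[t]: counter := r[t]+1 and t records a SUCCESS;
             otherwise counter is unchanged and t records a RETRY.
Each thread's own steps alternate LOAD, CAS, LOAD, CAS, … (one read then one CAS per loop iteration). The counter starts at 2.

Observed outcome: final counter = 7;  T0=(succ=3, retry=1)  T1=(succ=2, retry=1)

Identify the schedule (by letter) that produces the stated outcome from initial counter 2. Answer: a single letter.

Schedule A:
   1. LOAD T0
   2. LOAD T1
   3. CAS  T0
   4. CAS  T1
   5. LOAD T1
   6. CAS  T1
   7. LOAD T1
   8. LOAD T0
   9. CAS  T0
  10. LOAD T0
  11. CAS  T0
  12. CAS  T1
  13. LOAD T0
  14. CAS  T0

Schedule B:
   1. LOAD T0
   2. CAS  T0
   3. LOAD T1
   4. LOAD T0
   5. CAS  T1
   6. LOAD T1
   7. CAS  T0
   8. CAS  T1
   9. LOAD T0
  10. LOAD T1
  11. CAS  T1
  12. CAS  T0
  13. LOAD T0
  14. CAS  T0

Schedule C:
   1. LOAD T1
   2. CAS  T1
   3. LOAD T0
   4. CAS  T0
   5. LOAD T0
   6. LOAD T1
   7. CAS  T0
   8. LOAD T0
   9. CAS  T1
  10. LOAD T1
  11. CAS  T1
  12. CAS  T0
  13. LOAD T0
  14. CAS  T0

Run C:
step 1: T1 LOAD ⇒ load; ctr=2 reg=2
step 2: T1 CAS ⇒ ok; ctr=3 reg=2
step 3: T0 LOAD ⇒ load; ctr=3 reg=3
step 4: T0 CAS ⇒ ok; ctr=4 reg=3
step 5: T0 LOAD ⇒ load; ctr=4 reg=4
step 6: T1 LOAD ⇒ load; ctr=4 reg=4
step 7: T0 CAS ⇒ ok; ctr=5 reg=4
step 8: T0 LOAD ⇒ load; ctr=5 reg=5
step 9: T1 CAS ⇒ retry; ctr=5 reg=4
step 10: T1 LOAD ⇒ load; ctr=5 reg=5
step 11: T1 CAS ⇒ ok; ctr=6 reg=5
step 12: T0 CAS ⇒ retry; ctr=6 reg=5
step 13: T0 LOAD ⇒ load; ctr=6 reg=6
step 14: T0 CAS ⇒ ok; ctr=7 reg=6

C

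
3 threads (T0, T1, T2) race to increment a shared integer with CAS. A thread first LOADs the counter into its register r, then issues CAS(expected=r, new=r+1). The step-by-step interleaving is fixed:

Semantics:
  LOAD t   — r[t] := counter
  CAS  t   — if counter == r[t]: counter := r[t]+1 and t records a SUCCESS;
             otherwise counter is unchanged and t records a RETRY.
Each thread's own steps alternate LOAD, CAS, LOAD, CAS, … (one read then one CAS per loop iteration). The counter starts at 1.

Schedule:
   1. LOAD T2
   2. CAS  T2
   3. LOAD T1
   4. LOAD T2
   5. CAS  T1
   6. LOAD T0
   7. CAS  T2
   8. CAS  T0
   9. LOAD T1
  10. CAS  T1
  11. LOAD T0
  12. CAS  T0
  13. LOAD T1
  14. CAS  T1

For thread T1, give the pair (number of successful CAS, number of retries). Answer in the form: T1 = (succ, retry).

1. LOAD T2 → mem=1 r[T2]=1 [LOAD]
2. CAS T2 → mem=2 r[T2]=1 [OK]
3. LOAD T1 → mem=2 r[T1]=2 [LOAD]
4. LOAD T2 → mem=2 r[T2]=2 [LOAD]
5. CAS T1 → mem=3 r[T1]=2 [OK]
6. LOAD T0 → mem=3 r[T0]=3 [LOAD]
7. CAS T2 → mem=3 r[T2]=2 [RETRY]
8. CAS T0 → mem=4 r[T0]=3 [OK]
9. LOAD T1 → mem=4 r[T1]=4 [LOAD]
10. CAS T1 → mem=5 r[T1]=4 [OK]
11. LOAD T0 → mem=5 r[T0]=5 [LOAD]
12. CAS T0 → mem=6 r[T0]=5 [OK]
13. LOAD T1 → mem=6 r[T1]=6 [LOAD]
14. CAS T1 → mem=7 r[T1]=6 [OK]

T1 = (3, 0)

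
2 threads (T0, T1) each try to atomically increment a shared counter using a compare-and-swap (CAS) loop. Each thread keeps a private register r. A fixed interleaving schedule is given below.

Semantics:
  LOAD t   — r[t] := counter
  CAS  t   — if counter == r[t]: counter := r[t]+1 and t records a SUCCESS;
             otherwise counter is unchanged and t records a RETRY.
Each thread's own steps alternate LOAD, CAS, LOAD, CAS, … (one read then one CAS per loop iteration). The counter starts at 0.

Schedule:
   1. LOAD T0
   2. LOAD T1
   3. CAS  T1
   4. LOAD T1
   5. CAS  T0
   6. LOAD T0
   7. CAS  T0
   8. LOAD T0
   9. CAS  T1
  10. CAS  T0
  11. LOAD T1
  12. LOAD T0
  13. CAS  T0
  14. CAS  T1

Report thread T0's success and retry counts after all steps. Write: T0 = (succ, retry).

step 1: T0 LOAD ⇒ load; ctr=0 reg=0
step 2: T1 LOAD ⇒ load; ctr=0 reg=0
step 3: T1 CAS ⇒ ok; ctr=1 reg=0
step 4: T1 LOAD ⇒ load; ctr=1 reg=1
step 5: T0 CAS ⇒ retry; ctr=1 reg=0
step 6: T0 LOAD ⇒ load; ctr=1 reg=1
step 7: T0 CAS ⇒ ok; ctr=2 reg=1
step 8: T0 LOAD ⇒ load; ctr=2 reg=2
step 9: T1 CAS ⇒ retry; ctr=2 reg=1
step 10: T0 CAS ⇒ ok; ctr=3 reg=2
step 11: T1 LOAD ⇒ load; ctr=3 reg=3
step 12: T0 LOAD ⇒ load; ctr=3 reg=3
step 13: T0 CAS ⇒ ok; ctr=4 reg=3
step 14: T1 CAS ⇒ retry; ctr=4 reg=3

T0 = (3, 1)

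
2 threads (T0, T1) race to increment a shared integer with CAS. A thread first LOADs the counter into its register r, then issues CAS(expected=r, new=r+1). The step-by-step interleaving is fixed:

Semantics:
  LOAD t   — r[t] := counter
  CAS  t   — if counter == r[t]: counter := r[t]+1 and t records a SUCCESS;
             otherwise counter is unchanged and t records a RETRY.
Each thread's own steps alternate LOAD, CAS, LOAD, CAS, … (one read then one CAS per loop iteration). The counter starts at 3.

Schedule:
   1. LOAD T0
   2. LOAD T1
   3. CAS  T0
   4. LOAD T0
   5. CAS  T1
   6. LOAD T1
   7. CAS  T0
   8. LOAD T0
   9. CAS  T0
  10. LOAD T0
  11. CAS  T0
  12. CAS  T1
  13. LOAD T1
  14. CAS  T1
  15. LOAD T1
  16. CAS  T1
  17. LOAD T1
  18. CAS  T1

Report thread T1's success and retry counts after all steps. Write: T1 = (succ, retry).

   1) LOAD T0:  M=3  r_T0=3
   2) LOAD T1:  M=3  r_T1=3
   3) CAS  T0:  M=4  r_T0=3 ✓
   4) LOAD T0:  M=4  r_T0=4
   5) CAS  T1:  M=4  r_T1=3 ✗
   6) LOAD T1:  M=4  r_T1=4
   7) CAS  T0:  M=5  r_T0=4 ✓
   8) LOAD T0:  M=5  r_T0=5
   9) CAS  T0:  M=6  r_T0=5 ✓
  10) LOAD T0:  M=6  r_T0=6
  11) CAS  T0:  M=7  r_T0=6 ✓
  12) CAS  T1:  M=7  r_T1=4 ✗
  13) LOAD T1:  M=7  r_T1=7
  14) CAS  T1:  M=8  r_T1=7 ✓
  15) LOAD T1:  M=8  r_T1=8
  16) CAS  T1:  M=9  r_T1=8 ✓
  17) LOAD T1:  M=9  r_T1=9
  18) CAS  T1:  M=10  r_T1=9 ✓

T1 = (3, 2)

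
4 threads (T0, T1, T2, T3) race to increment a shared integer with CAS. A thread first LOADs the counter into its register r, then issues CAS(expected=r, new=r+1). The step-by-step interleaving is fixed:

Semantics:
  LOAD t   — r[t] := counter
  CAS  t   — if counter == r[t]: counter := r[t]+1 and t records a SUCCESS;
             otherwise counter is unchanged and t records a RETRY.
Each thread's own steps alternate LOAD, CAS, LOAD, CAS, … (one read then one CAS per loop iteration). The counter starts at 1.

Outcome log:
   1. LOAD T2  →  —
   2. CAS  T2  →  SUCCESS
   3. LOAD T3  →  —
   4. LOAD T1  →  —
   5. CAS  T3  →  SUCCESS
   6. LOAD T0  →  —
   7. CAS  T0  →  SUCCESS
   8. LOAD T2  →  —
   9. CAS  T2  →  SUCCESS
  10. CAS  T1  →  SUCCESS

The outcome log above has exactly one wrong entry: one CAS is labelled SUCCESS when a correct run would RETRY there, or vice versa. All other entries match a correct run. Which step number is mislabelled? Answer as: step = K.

Reference trace:
T2 LOAD — after: cnt=1, r=1 — load
T2 CAS — after: cnt=2, r=1 — ok
T3 LOAD — after: cnt=2, r=2 — load
T1 LOAD — after: cnt=2, r=2 — load
T3 CAS — after: cnt=3, r=2 — ok
T0 LOAD — after: cnt=3, r=3 — load
T0 CAS — after: cnt=4, r=3 — ok
T2 LOAD — after: cnt=4, r=4 — load
T2 CAS — after: cnt=5, r=4 — ok
T1 CAS — after: cnt=5, r=2 — retry
Mismatch at 10.

step = 10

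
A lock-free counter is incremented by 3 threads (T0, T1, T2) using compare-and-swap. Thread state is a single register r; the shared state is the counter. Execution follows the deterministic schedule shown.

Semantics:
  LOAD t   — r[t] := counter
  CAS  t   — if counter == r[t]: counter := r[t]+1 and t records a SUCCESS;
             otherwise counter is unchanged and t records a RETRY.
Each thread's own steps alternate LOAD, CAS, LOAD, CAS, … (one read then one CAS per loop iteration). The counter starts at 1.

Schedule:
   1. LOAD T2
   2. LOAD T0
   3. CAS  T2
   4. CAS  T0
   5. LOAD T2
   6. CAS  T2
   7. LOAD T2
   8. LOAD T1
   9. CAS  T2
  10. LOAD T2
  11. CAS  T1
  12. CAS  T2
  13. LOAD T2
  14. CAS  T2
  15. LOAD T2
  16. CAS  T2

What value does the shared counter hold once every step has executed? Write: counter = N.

step 1: T2 LOAD ⇒ load; ctr=1 reg=1
step 2: T0 LOAD ⇒ load; ctr=1 reg=1
step 3: T2 CAS ⇒ ok; ctr=2 reg=1
step 4: T0 CAS ⇒ retry; ctr=2 reg=1
step 5: T2 LOAD ⇒ load; ctr=2 reg=2
step 6: T2 CAS ⇒ ok; ctr=3 reg=2
step 7: T2 LOAD ⇒ load; ctr=3 reg=3
step 8: T1 LOAD ⇒ load; ctr=3 reg=3
step 9: T2 CAS ⇒ ok; ctr=4 reg=3
step 10: T2 LOAD ⇒ load; ctr=4 reg=4
step 11: T1 CAS ⇒ retry; ctr=4 reg=3
step 12: T2 CAS ⇒ ok; ctr=5 reg=4
step 13: T2 LOAD ⇒ load; ctr=5 reg=5
step 14: T2 CAS ⇒ ok; ctr=6 reg=5
step 15: T2 LOAD ⇒ load; ctr=6 reg=6
step 16: T2 CAS ⇒ ok; ctr=7 reg=6

counter = 7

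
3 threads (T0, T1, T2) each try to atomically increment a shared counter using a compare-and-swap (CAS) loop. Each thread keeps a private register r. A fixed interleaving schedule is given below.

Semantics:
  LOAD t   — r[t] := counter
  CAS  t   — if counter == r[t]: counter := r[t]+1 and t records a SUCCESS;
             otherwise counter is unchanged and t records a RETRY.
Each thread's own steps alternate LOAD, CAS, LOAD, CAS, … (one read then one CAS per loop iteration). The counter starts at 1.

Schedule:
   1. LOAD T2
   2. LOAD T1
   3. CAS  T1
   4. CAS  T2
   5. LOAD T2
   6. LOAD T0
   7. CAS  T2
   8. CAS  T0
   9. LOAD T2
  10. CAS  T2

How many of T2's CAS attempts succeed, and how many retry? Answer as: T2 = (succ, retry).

T2 = (2, 1)

[1] T2.load  rd  (counter 1, T2.r 1)
[2] T1.load  rd  (counter 1, T1.r 1)
[3] T1.cas  hit  (counter 2, T1.r 1)
[4] T2.cas  miss  (counter 2, T2.r 1)
[5] T2.load  rd  (counter 2, T2.r 2)
[6] T0.load  rd  (counter 2, T0.r 2)
[7] T2.cas  hit  (counter 3, T2.r 2)
[8] T0.cas  miss  (counter 3, T0.r 2)
[9] T2.load  rd  (counter 3, T2.r 3)
[10] T2.cas  hit  (counter 4, T2.r 3)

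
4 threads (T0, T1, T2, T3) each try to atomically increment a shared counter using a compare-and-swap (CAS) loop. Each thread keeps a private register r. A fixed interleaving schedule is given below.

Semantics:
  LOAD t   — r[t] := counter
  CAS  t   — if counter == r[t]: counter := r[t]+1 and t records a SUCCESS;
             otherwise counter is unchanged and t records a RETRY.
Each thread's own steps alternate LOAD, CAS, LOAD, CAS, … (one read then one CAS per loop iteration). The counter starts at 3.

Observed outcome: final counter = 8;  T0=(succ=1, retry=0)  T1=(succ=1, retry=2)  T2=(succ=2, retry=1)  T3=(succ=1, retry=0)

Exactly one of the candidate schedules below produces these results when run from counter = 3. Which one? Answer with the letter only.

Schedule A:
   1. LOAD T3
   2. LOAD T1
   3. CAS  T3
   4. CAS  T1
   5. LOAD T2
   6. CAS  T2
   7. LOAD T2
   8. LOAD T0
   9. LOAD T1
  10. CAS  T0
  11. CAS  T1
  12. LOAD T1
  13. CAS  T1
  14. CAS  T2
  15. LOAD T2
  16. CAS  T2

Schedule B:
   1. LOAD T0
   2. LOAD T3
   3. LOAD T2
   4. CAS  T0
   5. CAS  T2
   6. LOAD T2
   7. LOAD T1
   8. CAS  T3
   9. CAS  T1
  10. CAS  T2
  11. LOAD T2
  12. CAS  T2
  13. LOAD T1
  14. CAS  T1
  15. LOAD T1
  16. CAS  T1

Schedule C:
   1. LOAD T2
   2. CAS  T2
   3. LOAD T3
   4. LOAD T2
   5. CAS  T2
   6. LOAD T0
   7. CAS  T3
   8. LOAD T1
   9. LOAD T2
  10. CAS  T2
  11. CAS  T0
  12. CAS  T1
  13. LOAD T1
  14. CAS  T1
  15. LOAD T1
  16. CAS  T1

A

Run A:
1. LOAD T3 → mem=3 r[T3]=3 [LOAD]
2. LOAD T1 → mem=3 r[T1]=3 [LOAD]
3. CAS T3 → mem=4 r[T3]=3 [OK]
4. CAS T1 → mem=4 r[T1]=3 [RETRY]
5. LOAD T2 → mem=4 r[T2]=4 [LOAD]
6. CAS T2 → mem=5 r[T2]=4 [OK]
7. LOAD T2 → mem=5 r[T2]=5 [LOAD]
8. LOAD T0 → mem=5 r[T0]=5 [LOAD]
9. LOAD T1 → mem=5 r[T1]=5 [LOAD]
10. CAS T0 → mem=6 r[T0]=5 [OK]
11. CAS T1 → mem=6 r[T1]=5 [RETRY]
12. LOAD T1 → mem=6 r[T1]=6 [LOAD]
13. CAS T1 → mem=7 r[T1]=6 [OK]
14. CAS T2 → mem=7 r[T2]=5 [RETRY]
15. LOAD T2 → mem=7 r[T2]=7 [LOAD]
16. CAS T2 → mem=8 r[T2]=7 [OK]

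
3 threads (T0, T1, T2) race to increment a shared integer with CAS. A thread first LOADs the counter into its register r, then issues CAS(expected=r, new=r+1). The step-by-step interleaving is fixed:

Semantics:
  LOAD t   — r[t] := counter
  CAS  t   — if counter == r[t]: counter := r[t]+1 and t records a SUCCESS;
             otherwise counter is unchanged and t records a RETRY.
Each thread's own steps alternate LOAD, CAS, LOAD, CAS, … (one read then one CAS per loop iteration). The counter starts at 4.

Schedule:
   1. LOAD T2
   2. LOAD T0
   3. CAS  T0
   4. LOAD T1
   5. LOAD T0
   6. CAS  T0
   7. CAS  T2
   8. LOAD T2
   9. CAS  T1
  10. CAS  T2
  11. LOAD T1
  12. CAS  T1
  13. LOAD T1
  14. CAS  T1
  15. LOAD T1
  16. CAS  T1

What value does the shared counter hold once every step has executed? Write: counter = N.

counter = 10

   1) LOAD T2:  M=4  r_T2=4
   2) LOAD T0:  M=4  r_T0=4
   3) CAS  T0:  M=5  r_T0=4 ✓
   4) LOAD T1:  M=5  r_T1=5
   5) LOAD T0:  M=5  r_T0=5
   6) CAS  T0:  M=6  r_T0=5 ✓
   7) CAS  T2:  M=6  r_T2=4 ✗
   8) LOAD T2:  M=6  r_T2=6
   9) CAS  T1:  M=6  r_T1=5 ✗
  10) CAS  T2:  M=7  r_T2=6 ✓
  11) LOAD T1:  M=7  r_T1=7
  12) CAS  T1:  M=8  r_T1=7 ✓
  13) LOAD T1:  M=8  r_T1=8
  14) CAS  T1:  M=9  r_T1=8 ✓
  15) LOAD T1:  M=9  r_T1=9
  16) CAS  T1:  M=10  r_T1=9 ✓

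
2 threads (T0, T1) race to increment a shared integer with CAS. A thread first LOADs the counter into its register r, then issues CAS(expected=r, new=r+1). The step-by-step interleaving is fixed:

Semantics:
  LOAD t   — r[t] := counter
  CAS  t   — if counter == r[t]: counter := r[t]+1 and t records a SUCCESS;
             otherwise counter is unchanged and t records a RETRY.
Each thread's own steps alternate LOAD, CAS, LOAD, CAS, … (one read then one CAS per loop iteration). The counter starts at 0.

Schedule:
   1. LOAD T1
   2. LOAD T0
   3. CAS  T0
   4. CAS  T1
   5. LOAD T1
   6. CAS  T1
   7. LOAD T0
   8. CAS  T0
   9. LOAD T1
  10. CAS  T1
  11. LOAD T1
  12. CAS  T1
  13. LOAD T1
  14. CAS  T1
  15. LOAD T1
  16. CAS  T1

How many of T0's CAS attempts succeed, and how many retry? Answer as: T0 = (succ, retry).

   1) LOAD T1:  M=0  r_T1=0
   2) LOAD T0:  M=0  r_T0=0
   3) CAS  T0:  M=1  r_T0=0 ✓
   4) CAS  T1:  M=1  r_T1=0 ✗
   5) LOAD T1:  M=1  r_T1=1
   6) CAS  T1:  M=2  r_T1=1 ✓
   7) LOAD T0:  M=2  r_T0=2
   8) CAS  T0:  M=3  r_T0=2 ✓
   9) LOAD T1:  M=3  r_T1=3
  10) CAS  T1:  M=4  r_T1=3 ✓
  11) LOAD T1:  M=4  r_T1=4
  12) CAS  T1:  M=5  r_T1=4 ✓
  13) LOAD T1:  M=5  r_T1=5
  14) CAS  T1:  M=6  r_T1=5 ✓
  15) LOAD T1:  M=6  r_T1=6
  16) CAS  T1:  M=7  r_T1=6 ✓

T0 = (2, 0)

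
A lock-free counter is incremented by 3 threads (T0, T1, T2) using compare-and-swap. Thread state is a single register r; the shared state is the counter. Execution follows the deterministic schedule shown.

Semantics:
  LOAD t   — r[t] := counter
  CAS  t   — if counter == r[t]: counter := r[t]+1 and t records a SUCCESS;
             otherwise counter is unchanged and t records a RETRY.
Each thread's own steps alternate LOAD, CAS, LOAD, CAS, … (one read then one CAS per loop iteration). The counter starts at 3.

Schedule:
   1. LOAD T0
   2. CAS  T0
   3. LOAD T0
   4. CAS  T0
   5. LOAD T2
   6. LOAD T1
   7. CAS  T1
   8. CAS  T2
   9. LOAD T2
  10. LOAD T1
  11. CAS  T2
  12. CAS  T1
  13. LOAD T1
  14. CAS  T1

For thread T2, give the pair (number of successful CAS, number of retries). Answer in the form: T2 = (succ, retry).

   1) LOAD T0:  M=3  r_T0=3
   2) CAS  T0:  M=4  r_T0=3 ✓
   3) LOAD T0:  M=4  r_T0=4
   4) CAS  T0:  M=5  r_T0=4 ✓
   5) LOAD T2:  M=5  r_T2=5
   6) LOAD T1:  M=5  r_T1=5
   7) CAS  T1:  M=6  r_T1=5 ✓
   8) CAS  T2:  M=6  r_T2=5 ✗
   9) LOAD T2:  M=6  r_T2=6
  10) LOAD T1:  M=6  r_T1=6
  11) CAS  T2:  M=7  r_T2=6 ✓
  12) CAS  T1:  M=7  r_T1=6 ✗
  13) LOAD T1:  M=7  r_T1=7
  14) CAS  T1:  M=8  r_T1=7 ✓

T2 = (1, 1)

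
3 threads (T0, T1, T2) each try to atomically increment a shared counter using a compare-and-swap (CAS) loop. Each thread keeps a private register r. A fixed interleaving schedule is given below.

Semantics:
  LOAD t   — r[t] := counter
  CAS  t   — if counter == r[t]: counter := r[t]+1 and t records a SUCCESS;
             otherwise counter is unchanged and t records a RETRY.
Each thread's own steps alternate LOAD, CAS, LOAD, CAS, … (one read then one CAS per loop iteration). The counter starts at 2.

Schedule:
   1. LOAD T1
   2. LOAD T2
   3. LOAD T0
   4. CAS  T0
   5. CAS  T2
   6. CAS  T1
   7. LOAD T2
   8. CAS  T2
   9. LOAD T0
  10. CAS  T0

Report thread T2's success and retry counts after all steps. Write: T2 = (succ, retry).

T2 = (1, 1)

step 1: T1 LOAD ⇒ load; ctr=2 reg=2
step 2: T2 LOAD ⇒ load; ctr=2 reg=2
step 3: T0 LOAD ⇒ load; ctr=2 reg=2
step 4: T0 CAS ⇒ ok; ctr=3 reg=2
step 5: T2 CAS ⇒ retry; ctr=3 reg=2
step 6: T1 CAS ⇒ retry; ctr=3 reg=2
step 7: T2 LOAD ⇒ load; ctr=3 reg=3
step 8: T2 CAS ⇒ ok; ctr=4 reg=3
step 9: T0 LOAD ⇒ load; ctr=4 reg=4
step 10: T0 CAS ⇒ ok; ctr=5 reg=4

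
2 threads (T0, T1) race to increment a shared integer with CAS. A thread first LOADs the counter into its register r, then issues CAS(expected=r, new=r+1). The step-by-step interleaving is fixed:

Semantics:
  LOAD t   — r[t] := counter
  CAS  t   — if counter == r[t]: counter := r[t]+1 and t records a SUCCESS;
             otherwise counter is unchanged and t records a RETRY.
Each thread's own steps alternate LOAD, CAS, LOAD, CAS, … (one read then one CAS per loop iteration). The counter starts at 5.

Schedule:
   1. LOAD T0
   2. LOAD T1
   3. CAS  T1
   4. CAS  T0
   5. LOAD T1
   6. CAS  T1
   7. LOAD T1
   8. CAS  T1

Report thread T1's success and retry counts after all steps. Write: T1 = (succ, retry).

1. LOAD T0 → mem=5 r[T0]=5 [LOAD]
2. LOAD T1 → mem=5 r[T1]=5 [LOAD]
3. CAS T1 → mem=6 r[T1]=5 [OK]
4. CAS T0 → mem=6 r[T0]=5 [RETRY]
5. LOAD T1 → mem=6 r[T1]=6 [LOAD]
6. CAS T1 → mem=7 r[T1]=6 [OK]
7. LOAD T1 → mem=7 r[T1]=7 [LOAD]
8. CAS T1 → mem=8 r[T1]=7 [OK]

T1 = (3, 0)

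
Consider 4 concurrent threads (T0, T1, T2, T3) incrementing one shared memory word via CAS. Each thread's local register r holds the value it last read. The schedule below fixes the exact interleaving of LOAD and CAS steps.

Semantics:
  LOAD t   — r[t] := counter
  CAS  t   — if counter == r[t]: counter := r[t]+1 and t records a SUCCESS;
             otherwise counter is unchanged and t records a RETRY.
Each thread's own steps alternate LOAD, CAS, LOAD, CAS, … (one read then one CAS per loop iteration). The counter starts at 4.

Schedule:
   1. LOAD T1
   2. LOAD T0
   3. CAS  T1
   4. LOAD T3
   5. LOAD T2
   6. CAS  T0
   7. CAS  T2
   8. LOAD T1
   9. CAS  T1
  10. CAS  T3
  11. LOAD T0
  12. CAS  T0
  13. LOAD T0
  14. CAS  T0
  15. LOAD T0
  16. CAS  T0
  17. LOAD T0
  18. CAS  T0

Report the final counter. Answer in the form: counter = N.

[1] T1.load  rd  (counter 4, T1.r 4)
[2] T0.load  rd  (counter 4, T0.r 4)
[3] T1.cas  hit  (counter 5, T1.r 4)
[4] T3.load  rd  (counter 5, T3.r 5)
[5] T2.load  rd  (counter 5, T2.r 5)
[6] T0.cas  miss  (counter 5, T0.r 4)
[7] T2.cas  hit  (counter 6, T2.r 5)
[8] T1.load  rd  (counter 6, T1.r 6)
[9] T1.cas  hit  (counter 7, T1.r 6)
[10] T3.cas  miss  (counter 7, T3.r 5)
[11] T0.load  rd  (counter 7, T0.r 7)
[12] T0.cas  hit  (counter 8, T0.r 7)
[13] T0.load  rd  (counter 8, T0.r 8)
[14] T0.cas  hit  (counter 9, T0.r 8)
[15] T0.load  rd  (counter 9, T0.r 9)
[16] T0.cas  hit  (counter 10, T0.r 9)
[17] T0.load  rd  (counter 10, T0.r 10)
[18] T0.cas  hit  (counter 11, T0.r 10)

counter = 11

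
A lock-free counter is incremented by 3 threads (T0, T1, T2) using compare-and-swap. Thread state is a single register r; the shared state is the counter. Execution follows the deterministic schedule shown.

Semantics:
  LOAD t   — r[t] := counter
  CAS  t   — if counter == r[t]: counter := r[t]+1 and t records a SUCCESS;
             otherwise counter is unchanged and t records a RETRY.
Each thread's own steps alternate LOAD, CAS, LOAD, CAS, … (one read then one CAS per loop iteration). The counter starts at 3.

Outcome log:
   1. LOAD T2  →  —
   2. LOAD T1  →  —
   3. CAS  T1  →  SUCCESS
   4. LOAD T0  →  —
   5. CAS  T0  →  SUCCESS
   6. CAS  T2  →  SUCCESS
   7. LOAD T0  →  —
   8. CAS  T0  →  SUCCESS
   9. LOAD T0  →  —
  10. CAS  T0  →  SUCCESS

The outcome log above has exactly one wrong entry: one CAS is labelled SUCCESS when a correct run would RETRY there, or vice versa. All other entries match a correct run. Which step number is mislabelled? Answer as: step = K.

Reference trace:
1. LOAD T2 → mem=3 r[T2]=3 [LOAD]
2. LOAD T1 → mem=3 r[T1]=3 [LOAD]
3. CAS T1 → mem=4 r[T1]=3 [OK]
4. LOAD T0 → mem=4 r[T0]=4 [LOAD]
5. CAS T0 → mem=5 r[T0]=4 [OK]
6. CAS T2 → mem=5 r[T2]=3 [RETRY]
7. LOAD T0 → mem=5 r[T0]=5 [LOAD]
8. CAS T0 → mem=6 r[T0]=5 [OK]
9. LOAD T0 → mem=6 r[T0]=6 [LOAD]
10. CAS T0 → mem=7 r[T0]=6 [OK]
Flip is step 6.

step = 6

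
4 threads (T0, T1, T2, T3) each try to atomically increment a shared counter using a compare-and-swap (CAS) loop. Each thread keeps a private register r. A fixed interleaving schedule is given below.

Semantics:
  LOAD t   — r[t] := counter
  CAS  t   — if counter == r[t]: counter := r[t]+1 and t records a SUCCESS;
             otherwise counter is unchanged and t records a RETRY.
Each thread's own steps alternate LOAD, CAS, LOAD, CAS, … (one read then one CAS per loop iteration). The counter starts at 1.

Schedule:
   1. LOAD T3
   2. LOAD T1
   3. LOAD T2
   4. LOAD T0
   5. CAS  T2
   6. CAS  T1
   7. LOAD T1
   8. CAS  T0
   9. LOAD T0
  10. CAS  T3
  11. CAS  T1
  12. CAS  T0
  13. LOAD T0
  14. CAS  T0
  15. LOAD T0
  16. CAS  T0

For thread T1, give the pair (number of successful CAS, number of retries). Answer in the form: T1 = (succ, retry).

T1 = (1, 1)

   1) LOAD T3:  M=1  r_T3=1
   2) LOAD T1:  M=1  r_T1=1
   3) LOAD T2:  M=1  r_T2=1
   4) LOAD T0:  M=1  r_T0=1
   5) CAS  T2:  M=2  r_T2=1 ✓
   6) CAS  T1:  M=2  r_T1=1 ✗
   7) LOAD T1:  M=2  r_T1=2
   8) CAS  T0:  M=2  r_T0=1 ✗
   9) LOAD T0:  M=2  r_T0=2
  10) CAS  T3:  M=2  r_T3=1 ✗
  11) CAS  T1:  M=3  r_T1=2 ✓
  12) CAS  T0:  M=3  r_T0=2 ✗
  13) LOAD T0:  M=3  r_T0=3
  14) CAS  T0:  M=4  r_T0=3 ✓
  15) LOAD T0:  M=4  r_T0=4
  16) CAS  T0:  M=5  r_T0=4 ✓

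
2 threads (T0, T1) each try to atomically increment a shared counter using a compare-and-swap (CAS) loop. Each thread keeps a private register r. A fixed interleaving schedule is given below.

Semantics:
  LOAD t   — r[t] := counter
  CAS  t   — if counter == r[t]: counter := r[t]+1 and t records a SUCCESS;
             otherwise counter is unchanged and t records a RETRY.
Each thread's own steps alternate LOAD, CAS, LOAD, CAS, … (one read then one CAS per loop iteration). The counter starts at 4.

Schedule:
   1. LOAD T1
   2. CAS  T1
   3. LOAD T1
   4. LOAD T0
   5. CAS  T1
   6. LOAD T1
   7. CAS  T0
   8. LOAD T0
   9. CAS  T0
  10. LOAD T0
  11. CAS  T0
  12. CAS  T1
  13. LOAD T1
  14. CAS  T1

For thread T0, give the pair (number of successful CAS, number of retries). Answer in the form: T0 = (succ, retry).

T0 = (2, 1)

[1] T1.load  rd  (counter 4, T1.r 4)
[2] T1.cas  hit  (counter 5, T1.r 4)
[3] T1.load  rd  (counter 5, T1.r 5)
[4] T0.load  rd  (counter 5, T0.r 5)
[5] T1.cas  hit  (counter 6, T1.r 5)
[6] T1.load  rd  (counter 6, T1.r 6)
[7] T0.cas  miss  (counter 6, T0.r 5)
[8] T0.load  rd  (counter 6, T0.r 6)
[9] T0.cas  hit  (counter 7, T0.r 6)
[10] T0.load  rd  (counter 7, T0.r 7)
[11] T0.cas  hit  (counter 8, T0.r 7)
[12] T1.cas  miss  (counter 8, T1.r 6)
[13] T1.load  rd  (counter 8, T1.r 8)
[14] T1.cas  hit  (counter 9, T1.r 8)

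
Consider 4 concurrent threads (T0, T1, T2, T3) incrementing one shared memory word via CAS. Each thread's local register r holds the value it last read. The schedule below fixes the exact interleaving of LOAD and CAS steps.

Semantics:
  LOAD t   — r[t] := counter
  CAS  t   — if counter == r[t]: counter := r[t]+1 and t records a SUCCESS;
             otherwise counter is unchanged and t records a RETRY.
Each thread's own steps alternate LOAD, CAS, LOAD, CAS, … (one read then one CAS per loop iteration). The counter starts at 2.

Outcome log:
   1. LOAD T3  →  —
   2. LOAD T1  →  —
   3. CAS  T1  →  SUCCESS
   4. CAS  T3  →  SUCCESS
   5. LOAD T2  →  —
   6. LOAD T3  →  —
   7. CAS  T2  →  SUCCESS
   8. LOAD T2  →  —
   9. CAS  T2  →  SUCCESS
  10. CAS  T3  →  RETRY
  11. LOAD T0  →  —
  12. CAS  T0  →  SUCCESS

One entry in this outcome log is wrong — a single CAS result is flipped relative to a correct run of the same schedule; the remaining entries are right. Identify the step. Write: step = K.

step = 4

Re-executing:
#1 T3 reads 2
#2 T1 reads 2
#3 T1 CAS(2→3) writes; counter now 3
#4 T3 CAS(2→3) fails; counter now 3
#5 T2 reads 3
#6 T3 reads 3
#7 T2 CAS(3→4) writes; counter now 4
#8 T2 reads 4
#9 T2 CAS(4→5) writes; counter now 5
#10 T3 CAS(3→4) fails; counter now 5
#11 T0 reads 5
#12 T0 CAS(5→6) writes; counter now 6
Mismatch at 4.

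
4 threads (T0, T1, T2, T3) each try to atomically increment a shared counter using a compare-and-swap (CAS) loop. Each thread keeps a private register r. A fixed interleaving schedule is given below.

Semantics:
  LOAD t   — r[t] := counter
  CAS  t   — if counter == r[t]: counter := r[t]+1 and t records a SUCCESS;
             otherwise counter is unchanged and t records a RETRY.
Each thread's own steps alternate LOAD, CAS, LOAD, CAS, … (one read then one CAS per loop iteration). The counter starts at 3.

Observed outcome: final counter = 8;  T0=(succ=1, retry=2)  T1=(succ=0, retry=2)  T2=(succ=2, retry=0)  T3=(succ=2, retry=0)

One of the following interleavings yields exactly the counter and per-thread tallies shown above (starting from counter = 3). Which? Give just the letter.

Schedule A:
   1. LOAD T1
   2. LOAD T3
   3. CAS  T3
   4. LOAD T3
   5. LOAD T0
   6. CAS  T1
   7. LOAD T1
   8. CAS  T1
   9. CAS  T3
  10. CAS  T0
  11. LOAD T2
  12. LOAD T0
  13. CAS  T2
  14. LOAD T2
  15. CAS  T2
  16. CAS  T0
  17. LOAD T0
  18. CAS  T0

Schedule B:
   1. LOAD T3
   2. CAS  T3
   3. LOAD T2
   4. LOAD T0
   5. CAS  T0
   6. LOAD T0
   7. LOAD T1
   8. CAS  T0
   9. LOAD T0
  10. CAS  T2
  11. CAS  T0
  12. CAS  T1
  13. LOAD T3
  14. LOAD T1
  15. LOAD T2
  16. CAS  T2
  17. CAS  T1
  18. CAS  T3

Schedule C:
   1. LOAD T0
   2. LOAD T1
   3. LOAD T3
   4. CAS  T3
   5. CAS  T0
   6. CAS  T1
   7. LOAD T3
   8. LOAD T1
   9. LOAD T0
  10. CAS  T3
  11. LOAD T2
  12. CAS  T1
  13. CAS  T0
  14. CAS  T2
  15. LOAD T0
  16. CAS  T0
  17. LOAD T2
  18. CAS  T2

Tracing schedule C:
#1 T0 reads 3
#2 T1 reads 3
#3 T3 reads 3
#4 T3 CAS(3→4) writes; counter now 4
#5 T0 CAS(3→4) fails; counter now 4
#6 T1 CAS(3→4) fails; counter now 4
#7 T3 reads 4
#8 T1 reads 4
#9 T0 reads 4
#10 T3 CAS(4→5) writes; counter now 5
#11 T2 reads 5
#12 T1 CAS(4→5) fails; counter now 5
#13 T0 CAS(4→5) fails; counter now 5
#14 T2 CAS(5→6) writes; counter now 6
#15 T0 reads 6
#16 T0 CAS(6→7) writes; counter now 7
#17 T2 reads 7
#18 T2 CAS(7→8) writes; counter now 8

C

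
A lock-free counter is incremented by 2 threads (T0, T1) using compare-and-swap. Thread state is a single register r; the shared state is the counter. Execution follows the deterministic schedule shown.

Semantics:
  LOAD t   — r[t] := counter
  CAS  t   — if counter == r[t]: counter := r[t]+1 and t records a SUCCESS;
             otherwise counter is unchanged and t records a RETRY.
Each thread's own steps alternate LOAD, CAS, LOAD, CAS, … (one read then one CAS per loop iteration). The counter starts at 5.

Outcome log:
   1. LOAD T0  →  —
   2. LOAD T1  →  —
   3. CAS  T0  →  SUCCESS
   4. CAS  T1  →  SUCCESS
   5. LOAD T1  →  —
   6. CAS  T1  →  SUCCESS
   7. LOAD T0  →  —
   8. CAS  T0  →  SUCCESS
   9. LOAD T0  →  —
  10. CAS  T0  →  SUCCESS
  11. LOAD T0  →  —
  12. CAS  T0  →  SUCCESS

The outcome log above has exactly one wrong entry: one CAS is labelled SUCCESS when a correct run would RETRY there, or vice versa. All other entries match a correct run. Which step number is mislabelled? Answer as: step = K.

Reference trace:
#1 T0 reads 5
#2 T1 reads 5
#3 T0 CAS(5→6) writes; counter now 6
#4 T1 CAS(5→6) fails; counter now 6
#5 T1 reads 6
#6 T1 CAS(6→7) writes; counter now 7
#7 T0 reads 7
#8 T0 CAS(7→8) writes; counter now 8
#9 T0 reads 8
#10 T0 CAS(8→9) writes; counter now 9
#11 T0 reads 9
#12 T0 CAS(9→10) writes; counter now 10
Flip is step 4.

step = 4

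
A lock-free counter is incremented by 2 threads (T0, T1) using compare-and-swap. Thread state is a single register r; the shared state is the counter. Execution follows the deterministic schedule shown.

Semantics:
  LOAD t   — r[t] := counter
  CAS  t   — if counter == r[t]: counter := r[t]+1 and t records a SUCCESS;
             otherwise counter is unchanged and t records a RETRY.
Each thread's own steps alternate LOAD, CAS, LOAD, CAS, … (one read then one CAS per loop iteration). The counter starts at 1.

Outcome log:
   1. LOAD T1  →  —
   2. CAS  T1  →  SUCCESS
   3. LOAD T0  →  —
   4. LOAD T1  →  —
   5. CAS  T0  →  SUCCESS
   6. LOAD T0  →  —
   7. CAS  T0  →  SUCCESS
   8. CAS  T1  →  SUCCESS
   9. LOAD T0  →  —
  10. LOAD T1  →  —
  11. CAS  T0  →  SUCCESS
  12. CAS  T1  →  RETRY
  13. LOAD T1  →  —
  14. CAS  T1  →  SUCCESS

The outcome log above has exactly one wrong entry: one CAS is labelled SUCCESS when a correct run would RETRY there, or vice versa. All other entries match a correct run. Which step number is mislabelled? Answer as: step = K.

step = 8

Re-executing:
1. LOAD T1 → mem=1 r[T1]=1 [LOAD]
2. CAS T1 → mem=2 r[T1]=1 [OK]
3. LOAD T0 → mem=2 r[T0]=2 [LOAD]
4. LOAD T1 → mem=2 r[T1]=2 [LOAD]
5. CAS T0 → mem=3 r[T0]=2 [OK]
6. LOAD T0 → mem=3 r[T0]=3 [LOAD]
7. CAS T0 → mem=4 r[T0]=3 [OK]
8. CAS T1 → mem=4 r[T1]=2 [RETRY]
9. LOAD T0 → mem=4 r[T0]=4 [LOAD]
10. LOAD T1 → mem=4 r[T1]=4 [LOAD]
11. CAS T0 → mem=5 r[T0]=4 [OK]
12. CAS T1 → mem=5 r[T1]=4 [RETRY]
13. LOAD T1 → mem=5 r[T1]=5 [LOAD]
14. CAS T1 → mem=6 r[T1]=5 [OK]
Log disagrees first at step 8.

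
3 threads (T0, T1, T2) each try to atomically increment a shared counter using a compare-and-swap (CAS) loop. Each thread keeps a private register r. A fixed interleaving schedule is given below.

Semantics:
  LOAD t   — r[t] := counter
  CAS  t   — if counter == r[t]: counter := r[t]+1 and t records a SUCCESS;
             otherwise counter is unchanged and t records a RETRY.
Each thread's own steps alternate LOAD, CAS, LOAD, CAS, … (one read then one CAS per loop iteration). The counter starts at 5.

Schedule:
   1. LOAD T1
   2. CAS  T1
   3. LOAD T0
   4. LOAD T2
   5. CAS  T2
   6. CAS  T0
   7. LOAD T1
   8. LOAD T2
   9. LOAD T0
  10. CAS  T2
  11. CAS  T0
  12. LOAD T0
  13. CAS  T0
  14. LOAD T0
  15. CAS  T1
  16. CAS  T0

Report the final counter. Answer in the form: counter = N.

   1) LOAD T1:  M=5  r_T1=5
   2) CAS  T1:  M=6  r_T1=5 ✓
   3) LOAD T0:  M=6  r_T0=6
   4) LOAD T2:  M=6  r_T2=6
   5) CAS  T2:  M=7  r_T2=6 ✓
   6) CAS  T0:  M=7  r_T0=6 ✗
   7) LOAD T1:  M=7  r_T1=7
   8) LOAD T2:  M=7  r_T2=7
   9) LOAD T0:  M=7  r_T0=7
  10) CAS  T2:  M=8  r_T2=7 ✓
  11) CAS  T0:  M=8  r_T0=7 ✗
  12) LOAD T0:  M=8  r_T0=8
  13) CAS  T0:  M=9  r_T0=8 ✓
  14) LOAD T0:  M=9  r_T0=9
  15) CAS  T1:  M=9  r_T1=7 ✗
  16) CAS  T0:  M=10  r_T0=9 ✓

counter = 10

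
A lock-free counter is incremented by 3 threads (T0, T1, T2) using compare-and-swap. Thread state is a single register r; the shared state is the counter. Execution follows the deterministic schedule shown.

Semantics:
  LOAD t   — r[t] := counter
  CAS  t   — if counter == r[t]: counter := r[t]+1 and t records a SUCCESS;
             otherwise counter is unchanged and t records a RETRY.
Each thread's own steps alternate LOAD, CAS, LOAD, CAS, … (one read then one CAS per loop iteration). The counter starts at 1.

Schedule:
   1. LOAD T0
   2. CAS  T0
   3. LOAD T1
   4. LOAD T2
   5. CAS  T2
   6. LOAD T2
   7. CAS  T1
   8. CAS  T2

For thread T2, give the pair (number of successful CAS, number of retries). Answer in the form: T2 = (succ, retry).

#1 T0 reads 1
#2 T0 CAS(1→2) writes; counter now 2
#3 T1 reads 2
#4 T2 reads 2
#5 T2 CAS(2→3) writes; counter now 3
#6 T2 reads 3
#7 T1 CAS(2→3) fails; counter now 3
#8 T2 CAS(3→4) writes; counter now 4

T2 = (2, 0)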